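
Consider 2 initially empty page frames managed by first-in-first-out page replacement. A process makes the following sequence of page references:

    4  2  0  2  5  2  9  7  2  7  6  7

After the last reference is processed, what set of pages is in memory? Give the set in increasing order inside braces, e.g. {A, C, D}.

4 -> fault, frames {4}
2 -> fault, frames {4,2}
0 -> fault, evict 4, frames {2,0}
2 -> hit
5 -> fault, evict 2, frames {0,5}
2 -> fault, evict 0, frames {5,2}
9 -> fault, evict 5, frames {2,9}
7 -> fault, evict 2, frames {9,7}
2 -> fault, evict 9, frames {7,2}
7 -> hit
6 -> fault, evict 7, frames {2,6}
7 -> fault, evict 2, frames {6,7}

{6, 7}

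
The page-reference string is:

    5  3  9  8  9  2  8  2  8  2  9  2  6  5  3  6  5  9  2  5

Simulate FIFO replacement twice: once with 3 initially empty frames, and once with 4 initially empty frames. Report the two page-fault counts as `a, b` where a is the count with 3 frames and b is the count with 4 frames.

11, 10

3 frames: F F F F . F . . . . . . F F F . . F F F → 11 faults.
4 frames: F F F F . F . . . . . . F F F . . F F . → 10 faults.
10 < 11: adding a frame reduced faults, as is typical.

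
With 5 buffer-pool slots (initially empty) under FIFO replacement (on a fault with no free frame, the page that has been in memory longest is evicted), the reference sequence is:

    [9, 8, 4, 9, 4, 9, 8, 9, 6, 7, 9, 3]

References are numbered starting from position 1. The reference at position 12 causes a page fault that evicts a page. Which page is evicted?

pos 1: 9 → miss, frames {9}
pos 2: 8 → miss, frames {9,8}
pos 3: 4 → miss, frames {9,8,4}
pos 4: 9 → hit
pos 5: 4 → hit
pos 6: 9 → hit
pos 7: 8 → hit
pos 8: 9 → hit
pos 9: 6 → miss, frames {9,8,4,6}
pos 10: 7 → miss, frames {9,8,4,6,7}
pos 11: 9 → hit
pos 12: 3 → miss, evict 9, frames {8,4,6,7,3}
At position 12, page 9 is evicted.

9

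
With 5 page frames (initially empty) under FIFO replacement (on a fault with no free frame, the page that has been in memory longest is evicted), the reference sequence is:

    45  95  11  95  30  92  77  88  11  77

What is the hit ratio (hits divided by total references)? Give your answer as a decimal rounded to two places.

45 → fault, frames {45}
95 → fault, frames {45,95}
11 → fault, frames {45,95,11}
95 → hit
30 → fault, frames {45,95,11,30}
92 → fault, frames {45,95,11,30,92}
77 → fault, evict 45, frames {95,11,30,92,77}
88 → fault, evict 95, frames {11,30,92,77,88}
11 → hit
77 → hit
Hits: 3 of 10 references → 3/10 = 0.3000.

0.30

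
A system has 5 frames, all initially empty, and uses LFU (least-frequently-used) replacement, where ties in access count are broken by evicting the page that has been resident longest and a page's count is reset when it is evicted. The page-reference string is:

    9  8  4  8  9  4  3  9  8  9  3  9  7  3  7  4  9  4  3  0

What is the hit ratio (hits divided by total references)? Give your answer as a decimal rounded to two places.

9 → fault, frames [9]
8 → fault, frames [9, 8]
4 → fault, frames [9, 8, 4]
8 → hit
9 → hit
4 → hit
3 → fault, frames [9, 8, 4, 3]
9 → hit
8 → hit
9 → hit
3 → hit
9 → hit
7 → fault, frames [9, 8, 4, 3, 7]
3 → hit
7 → hit
4 → hit
9 → hit
4 → hit
3 → hit
0 → fault, evict 7, frames [9, 8, 4, 3, 0]
Hits: 14 of 20 references → 14/20 = 0.7000.

0.70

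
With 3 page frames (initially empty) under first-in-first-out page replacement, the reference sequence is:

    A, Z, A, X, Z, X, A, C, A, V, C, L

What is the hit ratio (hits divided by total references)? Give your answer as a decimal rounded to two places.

0.42

A → fault, frames (A)
Z → fault, frames (A Z)
A → hit
X → fault, frames (A Z X)
Z → hit
X → hit
A → hit
C → fault, evict A, frames (Z X C)
A → fault, evict Z, frames (X C A)
V → fault, evict X, frames (C A V)
C → hit
L → fault, evict C, frames (A V L)
Hits: 5 of 12 references → 5/12 = 0.4167.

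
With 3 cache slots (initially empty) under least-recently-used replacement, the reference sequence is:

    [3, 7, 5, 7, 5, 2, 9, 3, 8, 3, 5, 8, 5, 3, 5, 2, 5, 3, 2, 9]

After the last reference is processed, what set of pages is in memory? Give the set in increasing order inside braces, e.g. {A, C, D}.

{2, 3, 9}

3 → miss, frames {3}
7 → miss, frames {3,7}
5 → miss, frames {3,7,5}
7 → hit
5 → hit
2 → miss, evict 3, frames {7,5,2}
9 → miss, evict 7, frames {5,2,9}
3 → miss, evict 5, frames {2,9,3}
8 → miss, evict 2, frames {9,3,8}
3 → hit
5 → miss, evict 9, frames {8,3,5}
8 → hit
5 → hit
3 → hit
5 → hit
2 → miss, evict 8, frames {3,5,2}
5 → hit
3 → hit
2 → hit
9 → miss, evict 5, frames {3,2,9}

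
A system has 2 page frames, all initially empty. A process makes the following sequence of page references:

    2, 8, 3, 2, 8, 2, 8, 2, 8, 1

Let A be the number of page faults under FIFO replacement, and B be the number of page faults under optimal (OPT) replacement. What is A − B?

Under FIFO: F F F F F . . . . F → 6 faults.
Under OPT: F F F . F . . . . F → 5 faults.
A − B = 6 − 5 = 1.

1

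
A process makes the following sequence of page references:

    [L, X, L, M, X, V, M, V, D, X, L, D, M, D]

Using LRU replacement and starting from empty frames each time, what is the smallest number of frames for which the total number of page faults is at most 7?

f=1: 14 faults
f=2: 11 faults
f=3: 8 faults
f=4: 7 faults
f=5: 5 faults
Smallest f with faults ≤ 7 is 4.

4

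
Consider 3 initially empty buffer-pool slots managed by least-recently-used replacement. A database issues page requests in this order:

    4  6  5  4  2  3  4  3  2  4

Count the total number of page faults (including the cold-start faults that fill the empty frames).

5

4: miss, frames (4)
6: miss, frames (4 6)
5: miss, frames (4 6 5)
4: hit
2: miss, evict 6, frames (5 4 2)
3: miss, evict 5, frames (4 2 3)
4: hit
3: hit
2: hit
4: hit
Page faults: 5.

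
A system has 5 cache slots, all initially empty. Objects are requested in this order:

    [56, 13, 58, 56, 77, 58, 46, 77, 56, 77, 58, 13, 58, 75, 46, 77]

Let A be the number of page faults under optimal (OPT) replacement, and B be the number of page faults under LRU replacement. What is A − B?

-1

Under OPT: F F F . F . F . . . . . . F . . → 6 faults.
Under LRU: F F F . F . F . . . . . . F F . → 7 faults.
A − B = 6 − 7 = -1.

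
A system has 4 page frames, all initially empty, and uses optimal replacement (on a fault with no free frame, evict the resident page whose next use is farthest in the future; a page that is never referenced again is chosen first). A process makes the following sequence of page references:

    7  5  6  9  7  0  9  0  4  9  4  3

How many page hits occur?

7: miss, frames (7)
5: miss, frames (7 5)
6: miss, frames (7 5 6)
9: miss, frames (7 5 6 9)
7: hit
0: miss, evict 6, frames (7 5 9 0)
9: hit
0: hit
4: miss, evict 0, frames (7 5 9 4)
9: hit
4: hit
3: miss, evict 4, frames (7 5 9 3)
Hits: 5.

5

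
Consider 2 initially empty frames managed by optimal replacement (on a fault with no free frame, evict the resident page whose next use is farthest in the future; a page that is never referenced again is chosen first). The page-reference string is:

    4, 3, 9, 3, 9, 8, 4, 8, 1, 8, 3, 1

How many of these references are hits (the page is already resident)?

4 -> fault, frames (4)
3 -> fault, frames (4 3)
9 -> fault, evict 4, frames (3 9)
3 -> hit
9 -> hit
8 -> fault, evict 9, frames (3 8)
4 -> fault, evict 3, frames (8 4)
8 -> hit
1 -> fault, evict 4, frames (8 1)
8 -> hit
3 -> fault, evict 8, frames (1 3)
1 -> hit
Hits: 5.

5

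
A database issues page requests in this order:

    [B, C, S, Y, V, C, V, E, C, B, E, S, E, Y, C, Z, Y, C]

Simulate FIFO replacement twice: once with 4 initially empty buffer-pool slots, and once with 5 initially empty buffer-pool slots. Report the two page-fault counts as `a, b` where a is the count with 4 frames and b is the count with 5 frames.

12, 10

4 frames: F F F F F . . F F F . F . F . F . F → 12 faults.
5 frames: F F F F F . . F . F . . . . F F F . → 10 faults.
10 < 12: adding a frame reduced faults, as is typical.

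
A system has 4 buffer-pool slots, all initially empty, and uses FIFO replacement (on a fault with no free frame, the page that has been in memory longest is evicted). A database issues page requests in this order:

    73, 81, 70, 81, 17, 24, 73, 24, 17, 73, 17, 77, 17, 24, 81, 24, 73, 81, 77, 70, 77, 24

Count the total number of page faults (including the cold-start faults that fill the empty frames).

73: miss, frames [73]
81: miss, frames [73, 81]
70: miss, frames [73, 81, 70]
81: hit
17: miss, frames [73, 81, 70, 17]
24: miss, evict 73, frames [81, 70, 17, 24]
73: miss, evict 81, frames [70, 17, 24, 73]
24: hit
17: hit
73: hit
17: hit
77: miss, evict 70, frames [17, 24, 73, 77]
17: hit
24: hit
81: miss, evict 17, frames [24, 73, 77, 81]
24: hit
73: hit
81: hit
77: hit
70: miss, evict 24, frames [73, 77, 81, 70]
77: hit
24: miss, evict 73, frames [77, 81, 70, 24]
Page faults: 10.

10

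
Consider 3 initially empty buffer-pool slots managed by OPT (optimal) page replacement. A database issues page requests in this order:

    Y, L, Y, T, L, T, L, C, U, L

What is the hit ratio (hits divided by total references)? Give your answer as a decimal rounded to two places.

0.50

Y → miss, frames [Y]
L → miss, frames [Y, L]
Y → hit
T → miss, frames [Y, L, T]
L → hit
T → hit
L → hit
C → miss, evict T, frames [Y, L, C]
U → miss, evict C, frames [Y, L, U]
L → hit
Hits: 5 of 10 references → 5/10 = 0.5000.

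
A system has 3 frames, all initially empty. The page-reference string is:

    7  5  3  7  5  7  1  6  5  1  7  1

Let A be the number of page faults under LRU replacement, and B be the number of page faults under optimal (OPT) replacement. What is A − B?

Under LRU: F F F . . . F F F . F . → 7 faults.
Under OPT: F F F . . . F F . . F . → 6 faults.
A − B = 7 − 6 = 1.

1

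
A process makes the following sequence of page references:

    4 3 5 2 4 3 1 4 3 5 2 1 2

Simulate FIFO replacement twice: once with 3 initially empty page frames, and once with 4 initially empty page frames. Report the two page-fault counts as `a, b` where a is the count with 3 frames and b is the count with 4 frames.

3 frames: F F F F F F F . . F F . . → 9 faults.
4 frames: F F F F . . F F F F F F . → 10 faults.
10 > 9: adding a frame increased faults — Belady's anomaly.

9, 10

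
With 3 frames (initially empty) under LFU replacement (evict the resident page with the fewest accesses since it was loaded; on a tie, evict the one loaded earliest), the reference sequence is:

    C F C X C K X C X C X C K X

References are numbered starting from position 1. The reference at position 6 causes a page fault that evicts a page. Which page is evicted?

pos 1: C -> fault, frames [C]
pos 2: F -> fault, frames [C, F]
pos 3: C -> hit
pos 4: X -> fault, frames [C, F, X]
pos 5: C -> hit
pos 6: K -> fault, evict F, frames [C, X, K]
At position 6, page F is evicted.

F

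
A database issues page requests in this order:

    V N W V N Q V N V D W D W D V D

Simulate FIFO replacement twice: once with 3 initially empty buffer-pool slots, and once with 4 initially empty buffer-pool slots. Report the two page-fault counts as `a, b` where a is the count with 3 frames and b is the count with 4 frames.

3 frames: F F F . . F F F . F F . . . F . → 9 faults.
4 frames: F F F . . F . . . F . . . . F . → 6 faults.
6 < 9: adding a frame reduced faults, as is typical.

9, 6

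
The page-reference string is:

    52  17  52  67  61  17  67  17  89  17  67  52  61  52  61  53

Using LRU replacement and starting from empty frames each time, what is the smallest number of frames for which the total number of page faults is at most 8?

4

f=1: 16 faults
f=2: 11 faults
f=3: 9 faults
f=4: 8 faults
f=5: 6 faults
f=6: 6 faults
Smallest f with faults ≤ 8 is 4.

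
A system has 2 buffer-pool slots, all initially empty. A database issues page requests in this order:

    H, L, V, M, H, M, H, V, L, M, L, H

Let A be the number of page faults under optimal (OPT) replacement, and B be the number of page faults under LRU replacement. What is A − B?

-2

Under OPT: F F F F . . . F F . . F → 7 faults.
Under LRU: F F F F F . . F F F . F → 9 faults.
A − B = 7 − 9 = -2.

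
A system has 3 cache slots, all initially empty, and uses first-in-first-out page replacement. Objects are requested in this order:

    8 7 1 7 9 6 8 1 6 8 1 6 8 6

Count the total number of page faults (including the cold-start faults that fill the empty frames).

8: fault, frames (8)
7: fault, frames (8 7)
1: fault, frames (8 7 1)
7: hit
9: fault, evict 8, frames (7 1 9)
6: fault, evict 7, frames (1 9 6)
8: fault, evict 1, frames (9 6 8)
1: fault, evict 9, frames (6 8 1)
6: hit
8: hit
1: hit
6: hit
8: hit
6: hit
Page faults: 7.

7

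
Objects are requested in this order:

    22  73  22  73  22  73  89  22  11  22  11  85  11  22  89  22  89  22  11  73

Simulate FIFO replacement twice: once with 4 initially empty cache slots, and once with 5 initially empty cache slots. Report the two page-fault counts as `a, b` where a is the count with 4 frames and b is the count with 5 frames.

7, 5

4 frames: F F . . . . F . F . . F . F . . . . . F → 7 faults.
5 frames: F F . . . . F . F . . F . . . . . . . . → 5 faults.
5 < 7: adding a frame reduced faults, as is typical.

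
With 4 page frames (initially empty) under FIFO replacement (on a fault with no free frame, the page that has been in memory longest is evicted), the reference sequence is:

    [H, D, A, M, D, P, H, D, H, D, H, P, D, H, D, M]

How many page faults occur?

7

H -> fault, frames [H]
D -> fault, frames [H, D]
A -> fault, frames [H, D, A]
M -> fault, frames [H, D, A, M]
D -> hit
P -> fault, evict H, frames [D, A, M, P]
H -> fault, evict D, frames [A, M, P, H]
D -> fault, evict A, frames [M, P, H, D]
H -> hit
D -> hit
H -> hit
P -> hit
D -> hit
H -> hit
D -> hit
M -> hit
Page faults: 7.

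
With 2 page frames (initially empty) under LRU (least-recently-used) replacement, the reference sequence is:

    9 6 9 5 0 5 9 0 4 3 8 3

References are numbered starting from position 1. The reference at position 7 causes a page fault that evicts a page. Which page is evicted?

pos 1: 9: fault, frames (9)
pos 2: 6: fault, frames (9 6)
pos 3: 9: hit
pos 4: 5: fault, evict 6, frames (9 5)
pos 5: 0: fault, evict 9, frames (5 0)
pos 6: 5: hit
pos 7: 9: fault, evict 0, frames (5 9)
At position 7, page 0 is evicted.

0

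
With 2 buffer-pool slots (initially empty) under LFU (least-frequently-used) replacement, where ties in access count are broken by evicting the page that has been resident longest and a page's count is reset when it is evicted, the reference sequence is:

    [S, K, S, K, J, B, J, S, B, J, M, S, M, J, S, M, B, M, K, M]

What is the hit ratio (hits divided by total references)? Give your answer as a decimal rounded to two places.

S: fault, frames [S]
K: fault, frames [S, K]
S: hit
K: hit
J: fault, evict S, frames [K, J]
B: fault, evict J, frames [K, B]
J: fault, evict B, frames [K, J]
S: fault, evict J, frames [K, S]
B: fault, evict S, frames [K, B]
J: fault, evict B, frames [K, J]
M: fault, evict J, frames [K, M]
S: fault, evict M, frames [K, S]
M: fault, evict S, frames [K, M]
J: fault, evict M, frames [K, J]
S: fault, evict J, frames [K, S]
M: fault, evict S, frames [K, M]
B: fault, evict M, frames [K, B]
M: fault, evict B, frames [K, M]
K: hit
M: hit
Hits: 4 of 20 references → 4/20 = 0.2000.

0.20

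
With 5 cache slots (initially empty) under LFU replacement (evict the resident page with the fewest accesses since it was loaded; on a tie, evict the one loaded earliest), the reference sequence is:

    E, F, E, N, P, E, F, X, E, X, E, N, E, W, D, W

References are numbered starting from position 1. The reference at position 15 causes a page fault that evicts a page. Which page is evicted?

W

pos 1: E → fault, frames (E)
pos 2: F → fault, frames (E F)
pos 3: E → hit
pos 4: N → fault, frames (E F N)
pos 5: P → fault, frames (E F N P)
pos 6: E → hit
pos 7: F → hit
pos 8: X → fault, frames (E F N P X)
pos 9: E → hit
pos 10: X → hit
pos 11: E → hit
pos 12: N → hit
pos 13: E → hit
pos 14: W → fault, evict P, frames (E F N X W)
pos 15: D → fault, evict W, frames (E F N X D)
At position 15, page W is evicted.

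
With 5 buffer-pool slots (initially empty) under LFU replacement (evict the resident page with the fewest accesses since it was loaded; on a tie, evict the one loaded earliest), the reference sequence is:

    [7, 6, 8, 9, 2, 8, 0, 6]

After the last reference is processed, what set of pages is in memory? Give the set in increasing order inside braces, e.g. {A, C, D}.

7 → miss, frames (7)
6 → miss, frames (7 6)
8 → miss, frames (7 6 8)
9 → miss, frames (7 6 8 9)
2 → miss, frames (7 6 8 9 2)
8 → hit
0 → miss, evict 7, frames (6 8 9 2 0)
6 → hit

{0, 2, 6, 8, 9}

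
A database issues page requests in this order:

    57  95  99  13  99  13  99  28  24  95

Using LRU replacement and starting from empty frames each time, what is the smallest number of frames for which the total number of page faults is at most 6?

5

f=1: 10 faults
f=2: 7 faults
f=3: 7 faults
f=4: 7 faults
f=5: 6 faults
f=6: 6 faults
Smallest f with faults ≤ 6 is 5.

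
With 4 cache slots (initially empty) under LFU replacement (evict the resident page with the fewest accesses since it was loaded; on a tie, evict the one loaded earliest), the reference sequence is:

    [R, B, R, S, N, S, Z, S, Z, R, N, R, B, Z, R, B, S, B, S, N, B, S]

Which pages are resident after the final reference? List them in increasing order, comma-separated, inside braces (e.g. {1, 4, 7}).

R: miss, frames {R}
B: miss, frames {R,B}
R: hit
S: miss, frames {R,B,S}
N: miss, frames {R,B,S,N}
S: hit
Z: miss, evict B, frames {R,S,N,Z}
S: hit
Z: hit
R: hit
N: hit
R: hit
B: miss, evict N, frames {R,S,Z,B}
Z: hit
R: hit
B: hit
S: hit
B: hit
S: hit
N: miss, evict Z, frames {R,S,B,N}
B: hit
S: hit

{B, N, R, S}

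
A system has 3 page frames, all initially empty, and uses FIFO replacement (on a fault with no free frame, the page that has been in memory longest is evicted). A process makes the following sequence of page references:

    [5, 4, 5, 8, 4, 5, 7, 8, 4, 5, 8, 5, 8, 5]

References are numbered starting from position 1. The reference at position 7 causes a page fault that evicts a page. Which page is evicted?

pos 1: 5: fault, frames (5)
pos 2: 4: fault, frames (5 4)
pos 3: 5: hit
pos 4: 8: fault, frames (5 4 8)
pos 5: 4: hit
pos 6: 5: hit
pos 7: 7: fault, evict 5, frames (4 8 7)
At position 7, page 5 is evicted.

5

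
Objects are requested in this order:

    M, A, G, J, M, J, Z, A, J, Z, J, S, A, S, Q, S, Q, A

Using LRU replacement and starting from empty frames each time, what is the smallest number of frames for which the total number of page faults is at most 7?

5

f=1: 18 faults
f=2: 13 faults
f=3: 10 faults
f=4: 8 faults
f=5: 7 faults
f=6: 7 faults
f=7: 7 faults
Smallest f with faults ≤ 7 is 5.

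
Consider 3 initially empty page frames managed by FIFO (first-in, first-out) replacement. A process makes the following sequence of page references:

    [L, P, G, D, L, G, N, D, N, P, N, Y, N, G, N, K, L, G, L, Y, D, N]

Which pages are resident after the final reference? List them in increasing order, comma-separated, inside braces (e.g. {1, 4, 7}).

{D, N, Y}

L: fault, frames [L]
P: fault, frames [L, P]
G: fault, frames [L, P, G]
D: fault, evict L, frames [P, G, D]
L: fault, evict P, frames [G, D, L]
G: hit
N: fault, evict G, frames [D, L, N]
D: hit
N: hit
P: fault, evict D, frames [L, N, P]
N: hit
Y: fault, evict L, frames [N, P, Y]
N: hit
G: fault, evict N, frames [P, Y, G]
N: fault, evict P, frames [Y, G, N]
K: fault, evict Y, frames [G, N, K]
L: fault, evict G, frames [N, K, L]
G: fault, evict N, frames [K, L, G]
L: hit
Y: fault, evict K, frames [L, G, Y]
D: fault, evict L, frames [G, Y, D]
N: fault, evict G, frames [Y, D, N]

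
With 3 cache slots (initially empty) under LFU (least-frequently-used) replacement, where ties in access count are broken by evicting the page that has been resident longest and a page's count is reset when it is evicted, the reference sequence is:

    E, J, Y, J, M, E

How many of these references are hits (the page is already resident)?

E → miss, frames {E}
J → miss, frames {E,J}
Y → miss, frames {E,J,Y}
J → hit
M → miss, evict E, frames {J,Y,M}
E → miss, evict Y, frames {J,M,E}
Hits: 1.

1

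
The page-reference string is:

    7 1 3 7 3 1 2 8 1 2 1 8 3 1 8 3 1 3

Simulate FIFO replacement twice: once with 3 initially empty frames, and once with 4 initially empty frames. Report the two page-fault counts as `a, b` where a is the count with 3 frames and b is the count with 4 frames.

7, 5

3 frames: F F F . . . F F F . . . F . . . . . → 7 faults.
4 frames: F F F . . . F F . . . . . . . . . . → 5 faults.
5 < 7: adding a frame reduced faults, as is typical.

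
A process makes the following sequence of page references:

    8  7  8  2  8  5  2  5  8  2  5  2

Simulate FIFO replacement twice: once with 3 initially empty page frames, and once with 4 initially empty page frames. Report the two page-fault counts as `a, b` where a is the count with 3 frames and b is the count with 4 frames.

5, 4

3 frames: F F . F . F . . F . . . → 5 faults.
4 frames: F F . F . F . . . . . . → 4 faults.
4 < 5: adding a frame reduced faults, as is typical.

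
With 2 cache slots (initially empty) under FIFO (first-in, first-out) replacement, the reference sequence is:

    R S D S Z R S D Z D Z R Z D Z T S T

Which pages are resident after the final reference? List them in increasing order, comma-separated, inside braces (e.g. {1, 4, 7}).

{S, T}

R -> miss, frames (R)
S -> miss, frames (R S)
D -> miss, evict R, frames (S D)
S -> hit
Z -> miss, evict S, frames (D Z)
R -> miss, evict D, frames (Z R)
S -> miss, evict Z, frames (R S)
D -> miss, evict R, frames (S D)
Z -> miss, evict S, frames (D Z)
D -> hit
Z -> hit
R -> miss, evict D, frames (Z R)
Z -> hit
D -> miss, evict Z, frames (R D)
Z -> miss, evict R, frames (D Z)
T -> miss, evict D, frames (Z T)
S -> miss, evict Z, frames (T S)
T -> hit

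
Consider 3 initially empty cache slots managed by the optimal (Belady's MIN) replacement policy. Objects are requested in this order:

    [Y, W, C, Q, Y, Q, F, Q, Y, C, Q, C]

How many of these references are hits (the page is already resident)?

6

Y → miss, frames [Y]
W → miss, frames [Y, W]
C → miss, frames [Y, W, C]
Q → miss, evict W, frames [Y, C, Q]
Y → hit
Q → hit
F → miss, evict C, frames [Y, Q, F]
Q → hit
Y → hit
C → miss, evict F, frames [Y, Q, C]
Q → hit
C → hit
Hits: 6.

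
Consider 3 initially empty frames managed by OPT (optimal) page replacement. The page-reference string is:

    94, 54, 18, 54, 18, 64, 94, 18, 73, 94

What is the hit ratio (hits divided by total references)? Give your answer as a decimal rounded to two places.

94: fault, frames (94)
54: fault, frames (94 54)
18: fault, frames (94 54 18)
54: hit
18: hit
64: fault, evict 54, frames (94 18 64)
94: hit
18: hit
73: fault, evict 64, frames (94 18 73)
94: hit
Hits: 5 of 10 references → 5/10 = 0.5000.

0.50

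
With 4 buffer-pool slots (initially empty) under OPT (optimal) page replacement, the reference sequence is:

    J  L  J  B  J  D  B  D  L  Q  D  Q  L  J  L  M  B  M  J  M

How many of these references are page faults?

J: miss, frames (J)
L: miss, frames (J L)
J: hit
B: miss, frames (J L B)
J: hit
D: miss, frames (J L B D)
B: hit
D: hit
L: hit
Q: miss, evict B, frames (J L D Q)
D: hit
Q: hit
L: hit
J: hit
L: hit
M: miss, evict Q, frames (J L D M)
B: miss, evict D, frames (J L M B)
M: hit
J: hit
M: hit
Page faults: 7.

7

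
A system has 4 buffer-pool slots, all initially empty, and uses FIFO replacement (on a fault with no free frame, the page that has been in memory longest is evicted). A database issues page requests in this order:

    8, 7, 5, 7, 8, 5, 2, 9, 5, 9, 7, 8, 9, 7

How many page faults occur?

8: miss, frames {8}
7: miss, frames {8,7}
5: miss, frames {8,7,5}
7: hit
8: hit
5: hit
2: miss, frames {8,7,5,2}
9: miss, evict 8, frames {7,5,2,9}
5: hit
9: hit
7: hit
8: miss, evict 7, frames {5,2,9,8}
9: hit
7: miss, evict 5, frames {2,9,8,7}
Page faults: 7.

7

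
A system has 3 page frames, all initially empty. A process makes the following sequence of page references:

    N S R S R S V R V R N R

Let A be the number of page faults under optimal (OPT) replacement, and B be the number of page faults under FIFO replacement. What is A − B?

-1

Under OPT: F F F . . . F . . . . . → 4 faults.
Under FIFO: F F F . . . F . . . F . → 5 faults.
A − B = 4 − 5 = -1.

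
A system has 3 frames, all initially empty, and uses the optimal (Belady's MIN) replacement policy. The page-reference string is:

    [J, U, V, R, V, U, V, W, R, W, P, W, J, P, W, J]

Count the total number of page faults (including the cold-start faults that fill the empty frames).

J → fault, frames [J]
U → fault, frames [J, U]
V → fault, frames [J, U, V]
R → fault, evict J, frames [U, V, R]
V → hit
U → hit
V → hit
W → fault, evict V, frames [U, R, W]
R → hit
W → hit
P → fault, evict R, frames [U, W, P]
W → hit
J → fault, evict U, frames [W, P, J]
P → hit
W → hit
J → hit
Page faults: 7.

7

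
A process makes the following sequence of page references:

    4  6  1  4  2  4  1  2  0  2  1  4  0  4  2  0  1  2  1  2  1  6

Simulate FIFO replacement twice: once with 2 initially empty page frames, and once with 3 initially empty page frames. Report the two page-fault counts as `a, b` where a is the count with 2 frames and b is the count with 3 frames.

2 frames: F F F F F . F . F F F F F . F . F . . . . F → 14 faults.
3 frames: F F F . F F . . F . F . . . F . . . . . . F → 9 faults.
9 < 14: adding a frame reduced faults, as is typical.

14, 9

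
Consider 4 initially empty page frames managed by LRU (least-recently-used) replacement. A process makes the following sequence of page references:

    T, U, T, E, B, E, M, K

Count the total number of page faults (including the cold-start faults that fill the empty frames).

T -> fault, frames [T]
U -> fault, frames [T, U]
T -> hit
E -> fault, frames [U, T, E]
B -> fault, frames [U, T, E, B]
E -> hit
M -> fault, evict U, frames [T, B, E, M]
K -> fault, evict T, frames [B, E, M, K]
Page faults: 6.

6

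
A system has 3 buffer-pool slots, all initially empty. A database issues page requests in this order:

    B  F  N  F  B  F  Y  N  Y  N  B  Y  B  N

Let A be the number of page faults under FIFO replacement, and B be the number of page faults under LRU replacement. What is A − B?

-1

Under FIFO: F F F . . . F . . . F . . . → 5 faults.
Under LRU: F F F . . . F F . . F . . . → 6 faults.
A − B = 5 − 6 = -1.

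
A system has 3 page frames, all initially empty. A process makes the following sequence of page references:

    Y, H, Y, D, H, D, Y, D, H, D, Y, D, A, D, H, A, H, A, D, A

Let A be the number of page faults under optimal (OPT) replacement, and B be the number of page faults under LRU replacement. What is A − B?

Under OPT: F F . F . . . . . . . . F . . . . . . . → 4 faults.
Under LRU: F F . F . . . . . . . . F . F . . . . . → 5 faults.
A − B = 4 − 5 = -1.

-1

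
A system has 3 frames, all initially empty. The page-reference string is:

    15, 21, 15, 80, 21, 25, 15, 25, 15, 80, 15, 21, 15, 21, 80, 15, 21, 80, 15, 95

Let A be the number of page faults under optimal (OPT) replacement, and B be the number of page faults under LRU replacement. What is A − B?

-2

Under OPT: F F . F . F . . . . . F . . . . . . . F → 6 faults.
Under LRU: F F . F . F F . . F . F . . . . . . . F → 8 faults.
A − B = 6 − 8 = -2.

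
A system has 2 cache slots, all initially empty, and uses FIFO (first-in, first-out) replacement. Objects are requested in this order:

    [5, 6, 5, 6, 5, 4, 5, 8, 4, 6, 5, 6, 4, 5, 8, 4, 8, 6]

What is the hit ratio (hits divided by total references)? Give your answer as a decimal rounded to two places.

0.39

5 → miss, frames (5)
6 → miss, frames (5 6)
5 → hit
6 → hit
5 → hit
4 → miss, evict 5, frames (6 4)
5 → miss, evict 6, frames (4 5)
8 → miss, evict 4, frames (5 8)
4 → miss, evict 5, frames (8 4)
6 → miss, evict 8, frames (4 6)
5 → miss, evict 4, frames (6 5)
6 → hit
4 → miss, evict 6, frames (5 4)
5 → hit
8 → miss, evict 5, frames (4 8)
4 → hit
8 → hit
6 → miss, evict 4, frames (8 6)
Hits: 7 of 18 references → 7/18 = 0.3889.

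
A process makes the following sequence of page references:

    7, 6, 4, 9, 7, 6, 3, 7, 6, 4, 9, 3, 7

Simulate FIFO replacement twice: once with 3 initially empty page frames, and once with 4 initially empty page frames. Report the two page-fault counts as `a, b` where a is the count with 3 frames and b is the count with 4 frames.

3 frames: F F F F F F F . . F F . F → 10 faults.
4 frames: F F F F . . F F F F F F F → 11 faults.
11 > 10: adding a frame increased faults — Belady's anomaly.

10, 11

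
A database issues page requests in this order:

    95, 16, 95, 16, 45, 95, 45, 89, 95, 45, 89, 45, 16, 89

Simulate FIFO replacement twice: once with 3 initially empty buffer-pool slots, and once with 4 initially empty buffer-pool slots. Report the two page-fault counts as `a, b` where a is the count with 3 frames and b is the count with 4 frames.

6, 4

3 frames: F F . . F . . F F . . . F . → 6 faults.
4 frames: F F . . F . . F . . . . . . → 4 faults.
4 < 6: adding a frame reduced faults, as is typical.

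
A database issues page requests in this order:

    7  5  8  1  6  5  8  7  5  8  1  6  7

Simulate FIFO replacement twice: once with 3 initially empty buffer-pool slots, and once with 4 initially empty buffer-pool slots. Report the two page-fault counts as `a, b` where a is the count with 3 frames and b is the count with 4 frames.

10, 11

3 frames: F F F F F F F F . . F F . → 10 faults.
4 frames: F F F F F . . F F F F F F → 11 faults.
11 > 10: adding a frame increased faults — Belady's anomaly.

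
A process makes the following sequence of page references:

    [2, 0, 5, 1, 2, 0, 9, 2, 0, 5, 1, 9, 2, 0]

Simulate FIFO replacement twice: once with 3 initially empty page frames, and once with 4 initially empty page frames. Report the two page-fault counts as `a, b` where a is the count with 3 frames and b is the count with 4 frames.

3 frames: F F F F F F F . . F F . F F → 11 faults.
4 frames: F F F F . . F F F F F F F F → 12 faults.
12 > 11: adding a frame increased faults — Belady's anomaly.

11, 12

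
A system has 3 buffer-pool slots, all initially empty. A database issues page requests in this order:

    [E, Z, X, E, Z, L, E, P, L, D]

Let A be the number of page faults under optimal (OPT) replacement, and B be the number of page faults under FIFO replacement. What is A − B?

-1

Under OPT: F F F . . F . F . F → 6 faults.
Under FIFO: F F F . . F F F . F → 7 faults.
A − B = 6 − 7 = -1.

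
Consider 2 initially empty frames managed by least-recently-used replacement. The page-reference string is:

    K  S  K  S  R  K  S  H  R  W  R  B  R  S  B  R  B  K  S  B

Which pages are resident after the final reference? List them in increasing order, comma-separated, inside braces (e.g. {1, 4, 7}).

{B, S}

K -> miss, frames (K)
S -> miss, frames (K S)
K -> hit
S -> hit
R -> miss, evict K, frames (S R)
K -> miss, evict S, frames (R K)
S -> miss, evict R, frames (K S)
H -> miss, evict K, frames (S H)
R -> miss, evict S, frames (H R)
W -> miss, evict H, frames (R W)
R -> hit
B -> miss, evict W, frames (R B)
R -> hit
S -> miss, evict B, frames (R S)
B -> miss, evict R, frames (S B)
R -> miss, evict S, frames (B R)
B -> hit
K -> miss, evict R, frames (B K)
S -> miss, evict B, frames (K S)
B -> miss, evict K, frames (S B)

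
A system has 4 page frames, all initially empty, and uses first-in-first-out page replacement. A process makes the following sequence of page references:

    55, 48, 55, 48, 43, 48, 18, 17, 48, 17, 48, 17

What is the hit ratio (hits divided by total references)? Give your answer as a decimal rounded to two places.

0.58

55 → fault, frames [55]
48 → fault, frames [55, 48]
55 → hit
48 → hit
43 → fault, frames [55, 48, 43]
48 → hit
18 → fault, frames [55, 48, 43, 18]
17 → fault, evict 55, frames [48, 43, 18, 17]
48 → hit
17 → hit
48 → hit
17 → hit
Hits: 7 of 12 references → 7/12 = 0.5833.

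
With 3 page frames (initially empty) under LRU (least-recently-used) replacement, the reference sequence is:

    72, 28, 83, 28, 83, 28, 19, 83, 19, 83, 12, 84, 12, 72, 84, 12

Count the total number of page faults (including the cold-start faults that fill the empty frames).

7

72 → fault, frames (72)
28 → fault, frames (72 28)
83 → fault, frames (72 28 83)
28 → hit
83 → hit
28 → hit
19 → fault, evict 72, frames (83 28 19)
83 → hit
19 → hit
83 → hit
12 → fault, evict 28, frames (19 83 12)
84 → fault, evict 19, frames (83 12 84)
12 → hit
72 → fault, evict 83, frames (84 12 72)
84 → hit
12 → hit
Page faults: 7.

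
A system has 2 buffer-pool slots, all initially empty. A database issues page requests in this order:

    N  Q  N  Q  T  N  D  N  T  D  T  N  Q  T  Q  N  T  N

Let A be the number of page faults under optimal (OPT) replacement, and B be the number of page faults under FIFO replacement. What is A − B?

Under OPT: F F . . F . F . F . . F F . . F . . → 8 faults.
Under FIFO: F F . . F F F . F . . F F F . F . . → 10 faults.
A − B = 8 − 10 = -2.

-2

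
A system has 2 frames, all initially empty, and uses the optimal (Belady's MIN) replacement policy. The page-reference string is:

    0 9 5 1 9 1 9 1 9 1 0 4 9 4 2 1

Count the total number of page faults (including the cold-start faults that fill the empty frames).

0: miss, frames {0}
9: miss, frames {0,9}
5: miss, evict 0, frames {9,5}
1: miss, evict 5, frames {9,1}
9: hit
1: hit
9: hit
1: hit
9: hit
1: hit
0: miss, evict 1, frames {9,0}
4: miss, evict 0, frames {9,4}
9: hit
4: hit
2: miss, evict 4, frames {9,2}
1: miss, evict 2, frames {9,1}
Page faults: 8.

8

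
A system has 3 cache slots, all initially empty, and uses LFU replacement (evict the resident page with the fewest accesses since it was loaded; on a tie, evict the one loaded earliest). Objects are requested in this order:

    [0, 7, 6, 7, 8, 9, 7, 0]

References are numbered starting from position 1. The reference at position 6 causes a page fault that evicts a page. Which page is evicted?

pos 1: 0 → miss, frames {0}
pos 2: 7 → miss, frames {0,7}
pos 3: 6 → miss, frames {0,7,6}
pos 4: 7 → hit
pos 5: 8 → miss, evict 0, frames {7,6,8}
pos 6: 9 → miss, evict 6, frames {7,8,9}
At position 6, page 6 is evicted.

6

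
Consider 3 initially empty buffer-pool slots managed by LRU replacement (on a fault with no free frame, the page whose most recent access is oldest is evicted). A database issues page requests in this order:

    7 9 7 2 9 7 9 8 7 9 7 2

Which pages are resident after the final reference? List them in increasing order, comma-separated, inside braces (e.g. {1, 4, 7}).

{2, 7, 9}

7 → fault, frames [7]
9 → fault, frames [7, 9]
7 → hit
2 → fault, frames [9, 7, 2]
9 → hit
7 → hit
9 → hit
8 → fault, evict 2, frames [7, 9, 8]
7 → hit
9 → hit
7 → hit
2 → fault, evict 8, frames [9, 7, 2]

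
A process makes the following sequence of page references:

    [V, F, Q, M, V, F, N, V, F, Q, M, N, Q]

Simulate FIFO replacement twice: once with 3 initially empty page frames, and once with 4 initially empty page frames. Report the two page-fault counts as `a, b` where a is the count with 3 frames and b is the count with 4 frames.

9, 10

3 frames: F F F F F F F . . F F . . → 9 faults.
4 frames: F F F F . . F F F F F F . → 10 faults.
10 > 9: adding a frame increased faults — Belady's anomaly.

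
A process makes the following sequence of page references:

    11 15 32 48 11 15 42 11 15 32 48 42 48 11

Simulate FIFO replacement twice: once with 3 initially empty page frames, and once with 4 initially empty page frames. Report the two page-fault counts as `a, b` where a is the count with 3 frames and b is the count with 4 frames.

10, 11

3 frames: F F F F F F F . . F F . . F → 10 faults.
4 frames: F F F F . . F F F F F F . F → 11 faults.
11 > 10: adding a frame increased faults — Belady's anomaly.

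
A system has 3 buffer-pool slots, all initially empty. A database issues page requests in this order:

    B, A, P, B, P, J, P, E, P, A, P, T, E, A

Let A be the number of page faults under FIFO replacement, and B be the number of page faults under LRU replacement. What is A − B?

1

Under FIFO: F F F . . F . F . F F F F F → 10 faults.
Under LRU: F F F . . F . F . F . F F F → 9 faults.
A − B = 10 − 9 = 1.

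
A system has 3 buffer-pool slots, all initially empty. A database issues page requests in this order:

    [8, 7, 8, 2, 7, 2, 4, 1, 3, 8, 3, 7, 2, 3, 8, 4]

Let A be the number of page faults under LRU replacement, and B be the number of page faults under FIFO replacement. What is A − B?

Under LRU: F F . F . . F F F F . F F . F F → 11 faults.
Under FIFO: F F . F . . F F F F . F F F F F → 12 faults.
A − B = 11 − 12 = -1.

-1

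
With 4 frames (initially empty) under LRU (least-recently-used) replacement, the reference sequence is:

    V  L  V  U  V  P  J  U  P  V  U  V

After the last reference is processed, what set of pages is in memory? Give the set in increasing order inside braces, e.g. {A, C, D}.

V: miss, frames [V]
L: miss, frames [V, L]
V: hit
U: miss, frames [L, V, U]
V: hit
P: miss, frames [L, U, V, P]
J: miss, evict L, frames [U, V, P, J]
U: hit
P: hit
V: hit
U: hit
V: hit

{J, P, U, V}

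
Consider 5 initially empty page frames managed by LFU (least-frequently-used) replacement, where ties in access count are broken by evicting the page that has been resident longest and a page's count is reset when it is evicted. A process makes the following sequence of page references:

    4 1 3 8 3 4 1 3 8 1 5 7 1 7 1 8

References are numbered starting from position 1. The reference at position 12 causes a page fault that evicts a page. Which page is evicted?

pos 1: 4 → fault, frames {4}
pos 2: 1 → fault, frames {4,1}
pos 3: 3 → fault, frames {4,1,3}
pos 4: 8 → fault, frames {4,1,3,8}
pos 5: 3 → hit
pos 6: 4 → hit
pos 7: 1 → hit
pos 8: 3 → hit
pos 9: 8 → hit
pos 10: 1 → hit
pos 11: 5 → fault, frames {4,1,3,8,5}
pos 12: 7 → fault, evict 5, frames {4,1,3,8,7}
At position 12, page 5 is evicted.

5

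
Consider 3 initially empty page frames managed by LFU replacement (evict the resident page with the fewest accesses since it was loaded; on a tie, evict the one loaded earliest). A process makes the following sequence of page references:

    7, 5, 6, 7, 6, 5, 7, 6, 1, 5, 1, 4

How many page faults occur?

7

7 → miss, frames {7}
5 → miss, frames {7,5}
6 → miss, frames {7,5,6}
7 → hit
6 → hit
5 → hit
7 → hit
6 → hit
1 → miss, evict 5, frames {7,6,1}
5 → miss, evict 1, frames {7,6,5}
1 → miss, evict 5, frames {7,6,1}
4 → miss, evict 1, frames {7,6,4}
Page faults: 7.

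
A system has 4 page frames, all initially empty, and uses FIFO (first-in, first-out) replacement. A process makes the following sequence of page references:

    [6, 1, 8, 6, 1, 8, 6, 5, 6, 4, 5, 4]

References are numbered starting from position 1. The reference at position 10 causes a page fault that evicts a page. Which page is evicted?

6

pos 1: 6: miss, frames (6)
pos 2: 1: miss, frames (6 1)
pos 3: 8: miss, frames (6 1 8)
pos 4: 6: hit
pos 5: 1: hit
pos 6: 8: hit
pos 7: 6: hit
pos 8: 5: miss, frames (6 1 8 5)
pos 9: 6: hit
pos 10: 4: miss, evict 6, frames (1 8 5 4)
At position 10, page 6 is evicted.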